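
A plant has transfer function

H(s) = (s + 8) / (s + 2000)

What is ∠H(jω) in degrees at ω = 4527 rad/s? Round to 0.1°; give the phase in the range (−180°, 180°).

Substitute s = j4527:
Numerator: (j4527) + 8 = 8 + j4527
Denominator: (j4527) + 2000 = 2000 + j4527
|N| = √(8² + 4527²) ≈ 4527, ∠N ≈ 89.90°
|D| = √(2000² + 4527²) ≈ 4949.1, ∠D ≈ 66.16°
∠H = 89.90° − 66.16° = 23.74°

23.7°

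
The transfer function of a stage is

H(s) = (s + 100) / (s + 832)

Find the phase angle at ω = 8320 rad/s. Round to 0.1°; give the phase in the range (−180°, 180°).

Substitute s = j8320:
Numerator: (j8320) + 100 = 100 + j8320
Denominator: (j8320) + 832 = 832 + j8320
|N| = √(100² + 8320²) ≈ 8320.6, ∠N ≈ 89.31°
|D| = √(832² + 8320²) ≈ 8361.5, ∠D ≈ 84.29°
∠H = 89.31° − 84.29° = 5.02°

5.0°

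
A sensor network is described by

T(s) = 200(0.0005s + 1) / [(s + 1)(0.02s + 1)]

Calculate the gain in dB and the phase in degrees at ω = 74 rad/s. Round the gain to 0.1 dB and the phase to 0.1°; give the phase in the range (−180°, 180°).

At ω = 74 rad/s:
zero (1 + j74·0.0005) = 1 + j0.037 → |·| ≈ 1.0007, ∠ ≈ 2.12°
pole (1 + j74·1) = 1 + j74 → |·| ≈ 74.007, ∠ ≈ 89.23°
pole (1 + j74·0.02) = 1 + j1.48 → |·| ≈ 1.7862, ∠ ≈ 55.95°
|T| = 200 · 1.0007 / (74.007 · 1.7862) ≈ 1.514
Gain = 20 log₁₀(1.514) ≈ 3.60 dB
∠T = (2.12°) − (89.23° + 55.95°) = -143.06°

3.6 dB, -143.1°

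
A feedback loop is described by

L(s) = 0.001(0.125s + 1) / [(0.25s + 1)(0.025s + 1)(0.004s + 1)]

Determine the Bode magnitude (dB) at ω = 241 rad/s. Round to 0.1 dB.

At ω = 241 rad/s:
zero (1 + j241·0.125) = 1 + j30.125 → |·| ≈ 30.142, ∠ ≈ 88.10°
pole (1 + j241·0.25) = 1 + j60.25 → |·| ≈ 60.258, ∠ ≈ 89.05°
pole (1 + j241·0.025) = 1 + j6.025 → |·| ≈ 6.1074, ∠ ≈ 80.58°
pole (1 + j241·0.004) = 1 + j0.964 → |·| ≈ 1.389, ∠ ≈ 43.95°
|L| = 0.001 · 30.142 / (60.258 · 6.1074 · 1.389) ≈ 5.8966e-05
Gain = 20 log₁₀(5.8966e-05) ≈ -84.59 dB

-84.6 dB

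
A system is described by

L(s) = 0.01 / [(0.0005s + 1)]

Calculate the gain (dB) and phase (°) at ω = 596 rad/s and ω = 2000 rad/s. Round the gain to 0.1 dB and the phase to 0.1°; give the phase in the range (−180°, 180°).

ω = 596: -40.4 dB, -16.6°; ω = 2000: -43.0 dB, -45.0°

At ω = 596 rad/s:
pole (1 + j596·0.0005) = 1 + j0.298 → |·| ≈ 1.0435, ∠ ≈ 16.59°
|L| = 0.01 · 1 / (1.0435) ≈ 0.0095831
Gain = 20 log₁₀(0.0095831) ≈ -40.37 dB
∠L = (0°) − (16.59°) = -16.59°

At ω = 2000 rad/s:
pole (1 + j2000·0.0005) = 1 + j1 → |·| ≈ 1.4142, ∠ ≈ 45.00°
|L| = 0.01 · 1 / (1.4142) ≈ 0.0070711
Gain = 20 log₁₀(0.0070711) ≈ -43.01 dB
∠L = (0°) − (45.00°) = -45.00°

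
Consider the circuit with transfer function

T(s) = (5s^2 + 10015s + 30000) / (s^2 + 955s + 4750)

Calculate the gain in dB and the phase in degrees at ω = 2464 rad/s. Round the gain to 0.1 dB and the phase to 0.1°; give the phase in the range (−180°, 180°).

15.6 dB, -17.9°

Substitute s = j2464:
Numerator: 5(j2464)^2 + 10015(j2464) + 30000 = -30326480 + j24676960
Denominator: (j2464)^2 + 955(j2464) + 4750 = -6066546 + j2353120
|N| = √(30326480² + 24676960²) ≈ 3.9098e+07, ∠N ≈ 140.86°
|D| = √(6066546² + 2353120²) ≈ 6.5069e+06, ∠D ≈ 158.80°
|T| = 3.9098e+07 / 6.5069e+06 ≈ 6.0087
Gain = 20 log₁₀(6.0087) ≈ 15.58 dB
∠T = 140.86° − 158.80° = -17.94°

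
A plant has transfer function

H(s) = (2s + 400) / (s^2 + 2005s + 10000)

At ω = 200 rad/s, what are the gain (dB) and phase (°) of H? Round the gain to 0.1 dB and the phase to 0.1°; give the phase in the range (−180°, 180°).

Substitute s = j200:
Numerator: 2(j200) + 400 = 400 + j400
Denominator: (j200)^2 + 2005(j200) + 10000 = -30000 + j401000
|N| = √(400² + 400²) ≈ 565.69, ∠N ≈ 45.00°
|D| = √(30000² + 401000²) ≈ 4.0212e+05, ∠D ≈ 94.28°
|H| = 565.69 / 4.0212e+05 ≈ 0.0014068
Gain = 20 log₁₀(0.0014068) ≈ -57.04 dB
∠H = 45.00° − 94.28° = -49.28°

-57.0 dB, -49.3°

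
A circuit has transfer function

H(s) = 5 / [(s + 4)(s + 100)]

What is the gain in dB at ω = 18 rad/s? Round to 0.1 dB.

At s = jω = j18:
pole (s+4): 4 + j18 → |·| = √(4²+18²) = √340 ≈ 18.439, ∠ = arctan(18/4) ≈ 77.47°
pole (s+100): 100 + j18 → |·| = √(100²+18²) = √10324 ≈ 101.61, ∠ = arctan(18/100) ≈ 10.20°
|H| = 5 / 1873.6 ≈ 0.0026687
Gain = 20 log₁₀(0.0026687) ≈ -51.47 dB

-51.5 dB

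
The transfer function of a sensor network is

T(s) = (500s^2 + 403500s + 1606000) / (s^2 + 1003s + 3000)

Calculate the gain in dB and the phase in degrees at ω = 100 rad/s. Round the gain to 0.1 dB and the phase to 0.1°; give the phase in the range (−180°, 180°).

Substitute s = j100:
Numerator: 500(j100)^2 + 403500(j100) + 1606000 = -3394000 + j40350000
Denominator: (j100)^2 + 1003(j100) + 3000 = -7000 + j100300
|N| = √(3394000² + 40350000²) ≈ 4.0492e+07, ∠N ≈ 94.81°
|D| = √(7000² + 100300²) ≈ 1.0054e+05, ∠D ≈ 93.99°
|T| = 4.0492e+07 / 1.0054e+05 ≈ 402.75
Gain = 20 log₁₀(402.75) ≈ 52.10 dB
∠T = 94.81° − 93.99° = 0.82°

52.1 dB, 0.8°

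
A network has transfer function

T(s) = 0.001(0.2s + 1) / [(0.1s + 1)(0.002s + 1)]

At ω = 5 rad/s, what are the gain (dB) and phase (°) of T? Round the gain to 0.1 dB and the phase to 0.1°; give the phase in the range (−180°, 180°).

At ω = 5 rad/s:
zero (1 + j5·0.2) = 1 + j1 → |·| ≈ 1.4142, ∠ ≈ 45.00°
pole (1 + j5·0.1) = 1 + j0.5 → |·| ≈ 1.118, ∠ ≈ 26.57°
pole (1 + j5·0.002) = 1 + j0.01 → |·| ≈ 1, ∠ ≈ 0.57°
|T| = 0.001 · 1.4142 / (1.118 · 1) ≈ 0.0012649
Gain = 20 log₁₀(0.0012649) ≈ -57.96 dB
∠T = (45.00°) − (26.57° + 0.57°) = 17.86°

-58.0 dB, 17.9°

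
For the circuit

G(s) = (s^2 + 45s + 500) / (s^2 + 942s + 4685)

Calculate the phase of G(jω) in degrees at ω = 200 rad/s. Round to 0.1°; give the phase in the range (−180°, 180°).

Substitute s = j200:
Numerator: (j200)^2 + 45(j200) + 500 = -39500 + j9000
Denominator: (j200)^2 + 942(j200) + 4685 = -35315 + j188400
|N| = √(39500² + 9000²) ≈ 40512, ∠N ≈ 167.16°
|D| = √(35315² + 188400²) ≈ 1.9168e+05, ∠D ≈ 100.62°
∠G = 167.16° − 100.62° = 66.54°

66.5°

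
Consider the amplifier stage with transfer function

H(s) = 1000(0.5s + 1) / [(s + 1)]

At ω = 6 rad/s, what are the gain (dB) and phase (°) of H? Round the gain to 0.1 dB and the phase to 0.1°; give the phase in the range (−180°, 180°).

54.3 dB, -9.0°

At ω = 6 rad/s:
zero (1 + j6·0.5) = 1 + j3 → |·| ≈ 3.1623, ∠ ≈ 71.57°
pole (1 + j6·1) = 1 + j6 → |·| ≈ 6.0828, ∠ ≈ 80.54°
|H| = 1000 · 3.1623 / (6.0828) ≈ 519.88
Gain = 20 log₁₀(519.88) ≈ 54.32 dB
∠H = (71.57°) − (80.54°) = -8.97°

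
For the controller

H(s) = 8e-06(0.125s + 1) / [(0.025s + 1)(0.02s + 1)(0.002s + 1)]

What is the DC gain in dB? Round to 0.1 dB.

-101.9 dB

H(0) = 8e-06 · 1 / 1 = 8e-06
20 log₁₀(8e-06) ≈ -101.94 dB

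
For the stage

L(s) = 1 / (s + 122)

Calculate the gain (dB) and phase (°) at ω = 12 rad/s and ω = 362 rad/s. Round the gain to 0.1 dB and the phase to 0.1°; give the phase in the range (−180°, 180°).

Substitute s = j12:
Numerator: 1 = 1 + j0
Denominator: (j12) + 122 = 122 + j12
|N| = √(1² + 0²) ≈ 1, ∠N ≈ 0.00°
|D| = √(122² + 12²) ≈ 122.59, ∠D ≈ 5.62°
|L| = 1 / 122.59 ≈ 0.0081573
Gain = 20 log₁₀(0.0081573) ≈ -41.77 dB
∠L = 0.00° − 5.62° = -5.62°

Substitute s = j362:
Numerator: 1 = 1 + j0
Denominator: (j362) + 122 = 122 + j362
|N| = √(1² + 0²) ≈ 1, ∠N ≈ 0.00°
|D| = √(122² + 362²) ≈ 382.01, ∠D ≈ 71.38°
|L| = 1 / 382.01 ≈ 0.0026177
Gain = 20 log₁₀(0.0026177) ≈ -51.64 dB
∠L = 0.00° − 71.38° = -71.38°

ω = 12: -41.8 dB, -5.6°; ω = 362: -51.6 dB, -71.4°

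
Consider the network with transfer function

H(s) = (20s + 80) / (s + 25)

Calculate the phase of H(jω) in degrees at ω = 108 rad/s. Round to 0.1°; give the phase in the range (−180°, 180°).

10.9°

Substitute s = j108:
Numerator: 20(j108) + 80 = 80 + j2160
Denominator: (j108) + 25 = 25 + j108
|N| = √(80² + 2160²) ≈ 2161.5, ∠N ≈ 87.88°
|D| = √(25² + 108²) ≈ 110.86, ∠D ≈ 76.97°
∠H = 87.88° − 76.97° = 10.91°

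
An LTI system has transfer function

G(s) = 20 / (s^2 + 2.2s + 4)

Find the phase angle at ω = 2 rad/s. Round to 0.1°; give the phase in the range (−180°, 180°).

At s = jω = j2:
quadratic: (j2)² + 2.2·j2 + 4 = 0 + j4.4 → |·| ≈ 4.4, ∠ ≈ 90.00°
∠G = 0.00° − 90.00° = -90.00°

-90.0°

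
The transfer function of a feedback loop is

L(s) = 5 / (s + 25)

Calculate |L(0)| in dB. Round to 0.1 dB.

-14.0 dB

L(0) = 5 / 25 = 0.2
20 log₁₀(0.2) ≈ -13.98 dB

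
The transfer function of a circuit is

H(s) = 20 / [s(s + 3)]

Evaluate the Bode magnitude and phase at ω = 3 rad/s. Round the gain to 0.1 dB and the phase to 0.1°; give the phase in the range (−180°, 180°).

At s = jω = j3:
pole (s+3): 3 + j3 → |·| = √(3²+3²) = √18 ≈ 4.2426, ∠ = arctan(3/3) ≈ 45.00°
pole at origin: |s| = 3, ∠ = 90.00° (in denominator)
|H| = 20 / 12.728 ≈ 1.5713
Gain = 20 log₁₀(1.5713) ≈ 3.93 dB
∠H = 0.00° − 135.00° = -135.00°

3.9 dB, -135.0°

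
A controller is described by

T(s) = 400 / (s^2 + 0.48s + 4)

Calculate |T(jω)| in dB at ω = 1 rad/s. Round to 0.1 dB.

42.4 dB

At s = jω = j1:
quadratic: (j1)² + 0.48·j1 + 4 = 3 + j0.48 → |·| ≈ 3.0382, ∠ ≈ 9.09°
|T| = 400 / 3.0382 ≈ 131.66
Gain = 20 log₁₀(131.66) ≈ 42.39 dB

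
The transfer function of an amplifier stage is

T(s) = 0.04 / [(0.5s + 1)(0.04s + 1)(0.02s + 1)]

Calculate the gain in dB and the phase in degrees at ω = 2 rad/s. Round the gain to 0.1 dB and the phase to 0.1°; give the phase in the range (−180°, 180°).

At ω = 2 rad/s:
pole (1 + j2·0.5) = 1 + j1 → |·| ≈ 1.4142, ∠ ≈ 45.00°
pole (1 + j2·0.04) = 1 + j0.08 → |·| ≈ 1.0032, ∠ ≈ 4.57°
pole (1 + j2·0.02) = 1 + j0.04 → |·| ≈ 1.0008, ∠ ≈ 2.29°
|T| = 0.04 · 1 / (1.4142 · 1.0032 · 1.0008) ≈ 0.028172
Gain = 20 log₁₀(0.028172) ≈ -31.00 dB
∠T = (0°) − (45.00° + 4.57° + 2.29°) = -51.86°

-31.0 dB, -51.9°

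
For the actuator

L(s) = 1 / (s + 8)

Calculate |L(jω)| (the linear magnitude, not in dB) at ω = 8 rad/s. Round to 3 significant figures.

0.0884

At s = jω = j8:
pole (s+8): 8 + j8 → |·| = √(8²+8²) = √128 ≈ 11.314, ∠ = arctan(8/8) ≈ 45.00°
|L| = 1 / 11.314 ≈ 0.088386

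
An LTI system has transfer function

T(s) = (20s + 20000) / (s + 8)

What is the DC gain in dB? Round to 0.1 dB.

68.0 dB

T(0) = 20000 / 8 = 2500
20 log₁₀(2500) ≈ 67.96 dB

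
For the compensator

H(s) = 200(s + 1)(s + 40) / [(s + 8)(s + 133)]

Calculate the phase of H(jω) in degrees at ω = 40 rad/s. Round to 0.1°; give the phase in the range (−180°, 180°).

38.1°

At s = jω = j40:
zero (s+1): 1 + j40 → |·| = √(1²+40²) = √1601 ≈ 40.012, ∠ = arctan(40/1) ≈ 88.57°
zero (s+40): 40 + j40 → |·| = √(40²+40²) = √3200 ≈ 56.569, ∠ = arctan(40/40) ≈ 45.00°
pole (s+8): 8 + j40 → |·| = √(8²+40²) = √1664 ≈ 40.792, ∠ = arctan(40/8) ≈ 78.69°
pole (s+133): 133 + j40 → |·| = √(133²+40²) = √19289 ≈ 138.88, ∠ = arctan(40/133) ≈ 16.74°
∠H = 133.57° − 95.43° = 38.14°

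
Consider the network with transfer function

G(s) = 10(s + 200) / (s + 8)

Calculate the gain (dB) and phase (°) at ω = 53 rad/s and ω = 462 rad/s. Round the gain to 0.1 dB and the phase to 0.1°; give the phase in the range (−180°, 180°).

At s = jω = j53:
zero (s+200): 200 + j53 → |·| = √(200²+53²) = √42809 ≈ 206.9, ∠ = arctan(53/200) ≈ 14.84°
pole (s+8): 8 + j53 → |·| = √(8²+53²) = √2873 ≈ 53.6, ∠ = arctan(53/8) ≈ 81.42°
|G| = 10 · 206.9 / 53.6 ≈ 38.601
Gain = 20 log₁₀(38.601) ≈ 31.73 dB
∠G = 14.84° − 81.42° = -66.58°

At s = jω = j462:
zero (s+200): 200 + j462 → |·| = √(200²+462²) = √253444 ≈ 503.43, ∠ = arctan(462/200) ≈ 66.59°
pole (s+8): 8 + j462 → |·| = √(8²+462²) = √213508 ≈ 462.07, ∠ = arctan(462/8) ≈ 89.01°
|G| = 10 · 503.43 / 462.07 ≈ 10.895
Gain = 20 log₁₀(10.895) ≈ 20.74 dB
∠G = 66.59° − 89.01° = -22.42°

ω = 53: 31.7 dB, -66.6°; ω = 462: 20.7 dB, -22.4°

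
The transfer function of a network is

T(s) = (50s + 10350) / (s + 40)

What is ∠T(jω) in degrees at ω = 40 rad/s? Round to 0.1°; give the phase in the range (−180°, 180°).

Substitute s = j40:
Numerator: 50(j40) + 10350 = 10350 + j2000
Denominator: (j40) + 40 = 40 + j40
|N| = √(10350² + 2000²) ≈ 10541, ∠N ≈ 10.94°
|D| = √(40² + 40²) ≈ 56.569, ∠D ≈ 45.00°
∠T = 10.94° − 45.00° = -34.06°

-34.1°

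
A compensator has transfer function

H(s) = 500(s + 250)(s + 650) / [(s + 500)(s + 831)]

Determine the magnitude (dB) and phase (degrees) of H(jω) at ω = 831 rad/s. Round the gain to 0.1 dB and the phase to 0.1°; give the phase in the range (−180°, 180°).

At s = jω = j831:
zero (s+250): 250 + j831 → |·| = √(250²+831²) = √753061 ≈ 867.79, ∠ = arctan(831/250) ≈ 73.26°
zero (s+650): 650 + j831 → |·| = √(650²+831²) = √1113061 ≈ 1055, ∠ = arctan(831/650) ≈ 51.97°
pole (s+500): 500 + j831 → |·| = √(500²+831²) = √940561 ≈ 969.83, ∠ = arctan(831/500) ≈ 58.97°
pole (s+831): 831 + j831 → |·| = √(831²+831²) = √1381122 ≈ 1175.2, ∠ = arctan(831/831) ≈ 45.00°
|H| = 500 · 9.1552e+05 / 1.1397e+06 ≈ 401.65
Gain = 20 log₁₀(401.65) ≈ 52.08 dB
∠H = 125.23° − 103.97° = 21.26°

52.1 dB, 21.3°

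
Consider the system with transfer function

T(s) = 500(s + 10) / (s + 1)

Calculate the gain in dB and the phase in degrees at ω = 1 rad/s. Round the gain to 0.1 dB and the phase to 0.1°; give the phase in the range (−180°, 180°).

At s = jω = j1:
zero (s+10): 10 + j1 → |·| = √(10²+1²) = √101 ≈ 10.05, ∠ = arctan(1/10) ≈ 5.71°
pole (s+1): 1 + j1 → |·| = √(1²+1²) = √2 ≈ 1.4142, ∠ = arctan(1/1) ≈ 45.00°
|T| = 500 · 10.05 / 1.4142 ≈ 3553.2
Gain = 20 log₁₀(3553.2) ≈ 71.01 dB
∠T = 5.71° − 45.00° = -39.29°

71.0 dB, -39.3°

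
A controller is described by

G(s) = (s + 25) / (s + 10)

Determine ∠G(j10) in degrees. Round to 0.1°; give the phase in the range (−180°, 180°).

Substitute s = j10:
Numerator: (j10) + 25 = 25 + j10
Denominator: (j10) + 10 = 10 + j10
|N| = √(25² + 10²) ≈ 26.926, ∠N ≈ 21.80°
|D| = √(10² + 10²) ≈ 14.142, ∠D ≈ 45.00°
∠G = 21.80° − 45.00° = -23.20°

-23.2°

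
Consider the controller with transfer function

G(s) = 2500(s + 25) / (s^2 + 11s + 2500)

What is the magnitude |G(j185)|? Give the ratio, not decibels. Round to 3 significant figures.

At s = jω = j185:
zero (s+25): 25 + j185 → |·| = √(25²+185²) = √34850 ≈ 186.68, ∠ = arctan(185/25) ≈ 82.30°
quadratic: (j185)² + 11·j185 + 2500 = -31725 + j2035 → |·| ≈ 31790, ∠ ≈ 176.33°
|G| = 2500 · 186.68 / 31790 ≈ 14.681

14.7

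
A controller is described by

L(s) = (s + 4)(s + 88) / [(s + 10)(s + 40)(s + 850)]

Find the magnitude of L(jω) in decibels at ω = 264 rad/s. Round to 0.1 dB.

At s = jω = j264:
zero (s+4): 4 + j264 → |·| = √(4²+264²) = √69712 ≈ 264.03, ∠ = arctan(264/4) ≈ 89.13°
zero (s+88): 88 + j264 → |·| = √(88²+264²) = √77440 ≈ 278.28, ∠ = arctan(264/88) ≈ 71.57°
pole (s+10): 10 + j264 → |·| = √(10²+264²) = √69796 ≈ 264.19, ∠ = arctan(264/10) ≈ 87.83°
pole (s+40): 40 + j264 → |·| = √(40²+264²) = √71296 ≈ 267.01, ∠ = arctan(264/40) ≈ 81.38°
pole (s+850): 850 + j264 → |·| = √(850²+264²) = √792196 ≈ 890.05, ∠ = arctan(264/850) ≈ 17.25°
|L| = 1 · 73474 / 6.2785e+07 ≈ 0.0011702
Gain = 20 log₁₀(0.0011702) ≈ -58.63 dB

-58.6 dB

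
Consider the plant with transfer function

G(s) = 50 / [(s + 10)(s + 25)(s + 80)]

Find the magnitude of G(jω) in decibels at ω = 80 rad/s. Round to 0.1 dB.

-83.7 dB

At s = jω = j80:
pole (s+10): 10 + j80 → |·| = √(10²+80²) = √6500 ≈ 80.623, ∠ = arctan(80/10) ≈ 82.87°
pole (s+25): 25 + j80 → |·| = √(25²+80²) = √7025 ≈ 83.815, ∠ = arctan(80/25) ≈ 72.65°
pole (s+80): 80 + j80 → |·| = √(80²+80²) = √12800 ≈ 113.14, ∠ = arctan(80/80) ≈ 45.00°
|G| = 50 / 7.6453e+05 ≈ 6.54e-05
Gain = 20 log₁₀(6.54e-05) ≈ -83.69 dB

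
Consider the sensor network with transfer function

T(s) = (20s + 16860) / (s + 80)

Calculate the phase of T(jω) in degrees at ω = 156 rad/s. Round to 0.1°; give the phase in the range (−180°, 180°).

Substitute s = j156:
Numerator: 20(j156) + 16860 = 16860 + j3120
Denominator: (j156) + 80 = 80 + j156
|N| = √(16860² + 3120²) ≈ 17146, ∠N ≈ 10.48°
|D| = √(80² + 156²) ≈ 175.32, ∠D ≈ 62.85°
∠T = 10.48° − 62.85° = -52.37°

-52.4°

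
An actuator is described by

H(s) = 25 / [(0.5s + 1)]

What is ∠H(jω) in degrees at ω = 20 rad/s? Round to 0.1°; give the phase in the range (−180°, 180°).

At ω = 20 rad/s:
pole (1 + j20·0.5) = 1 + j10 → |·| ≈ 10.05, ∠ ≈ 84.29°
∠H = (0°) − (84.29°) = -84.29°

-84.3°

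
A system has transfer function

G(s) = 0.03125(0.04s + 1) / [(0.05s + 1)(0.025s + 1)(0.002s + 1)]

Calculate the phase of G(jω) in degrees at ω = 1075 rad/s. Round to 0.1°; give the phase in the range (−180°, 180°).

-153.2°

At ω = 1075 rad/s:
zero (1 + j1075·0.04) = 1 + j43 → |·| ≈ 43.012, ∠ ≈ 88.67°
pole (1 + j1075·0.05) = 1 + j53.75 → |·| ≈ 53.759, ∠ ≈ 88.93°
pole (1 + j1075·0.025) = 1 + j26.875 → |·| ≈ 26.894, ∠ ≈ 87.87°
pole (1 + j1075·0.002) = 1 + j2.15 → |·| ≈ 2.3712, ∠ ≈ 65.06°
∠G = (88.67°) − (88.93° + 87.87° + 65.06°) = -153.19°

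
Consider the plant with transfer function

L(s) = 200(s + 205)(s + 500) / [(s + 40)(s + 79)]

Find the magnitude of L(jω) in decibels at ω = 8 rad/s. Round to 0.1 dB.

At s = jω = j8:
zero (s+205): 205 + j8 → |·| = √(205²+8²) = √42089 ≈ 205.16, ∠ = arctan(8/205) ≈ 2.23°
zero (s+500): 500 + j8 → |·| = √(500²+8²) = √250064 ≈ 500.06, ∠ = arctan(8/500) ≈ 0.92°
pole (s+40): 40 + j8 → |·| = √(40²+8²) = √1664 ≈ 40.792, ∠ = arctan(8/40) ≈ 11.31°
pole (s+79): 79 + j8 → |·| = √(79²+8²) = √6305 ≈ 79.404, ∠ = arctan(8/79) ≈ 5.78°
|L| = 200 · 1.0259e+05 / 3239 ≈ 6334.7
Gain = 20 log₁₀(6334.7) ≈ 76.03 dB

76.0 dB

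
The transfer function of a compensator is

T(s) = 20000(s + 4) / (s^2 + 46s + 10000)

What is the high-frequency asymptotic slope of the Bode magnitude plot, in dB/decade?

Each pole contributes −20 dB/decade at high frequency; each zero contributes +20 dB/decade.
Net: 1 zero(s) − 2 pole(s) → -20 dB/decade.

-20 dB/decade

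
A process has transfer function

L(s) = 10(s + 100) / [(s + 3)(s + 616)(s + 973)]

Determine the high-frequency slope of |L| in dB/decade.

Each pole contributes −20 dB/decade at high frequency; each zero contributes +20 dB/decade.
Net: 1 zero(s) − 3 pole(s) → -40 dB/decade.

-40 dB/decade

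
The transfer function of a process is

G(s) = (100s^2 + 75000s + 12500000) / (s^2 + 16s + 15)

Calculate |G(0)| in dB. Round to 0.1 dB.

G(0) = 12500000 / 15 ≈ 8.3333e+05
20 log₁₀(8.3333e+05) ≈ 118.42 dB

118.4 dB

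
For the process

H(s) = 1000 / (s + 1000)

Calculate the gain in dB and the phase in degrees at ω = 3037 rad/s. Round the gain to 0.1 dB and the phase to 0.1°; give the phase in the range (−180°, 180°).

At s = jω = j3037:
pole (s+1000): 1000 + j3037 → |·| = √(1000²+3037²) = √10223369 ≈ 3197.4, ∠ = arctan(3037/1000) ≈ 71.77°
|H| = 1000 / 3197.4 ≈ 0.31275
Gain = 20 log₁₀(0.31275) ≈ -10.10 dB
∠H = 0.00° − 71.77° = -71.77°

-10.1 dB, -71.8°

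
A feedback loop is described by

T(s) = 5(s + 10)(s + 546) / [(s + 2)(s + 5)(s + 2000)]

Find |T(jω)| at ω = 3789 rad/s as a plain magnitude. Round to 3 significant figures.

At s = jω = j3789:
zero (s+10): 10 + j3789 → |·| = √(10²+3789²) = √14356621 ≈ 3789, ∠ = arctan(3789/10) ≈ 89.85°
zero (s+546): 546 + j3789 → |·| = √(546²+3789²) = √14654637 ≈ 3828.1, ∠ = arctan(3789/546) ≈ 81.80°
pole (s+2): 2 + j3789 → |·| = √(2²+3789²) = √14356525 ≈ 3789, ∠ = arctan(3789/2) ≈ 89.97°
pole (s+5): 5 + j3789 → |·| = √(5²+3789²) = √14356546 ≈ 3789, ∠ = arctan(3789/5) ≈ 89.92°
pole (s+2000): 2000 + j3789 → |·| = √(2000²+3789²) = √18356521 ≈ 4284.5, ∠ = arctan(3789/2000) ≈ 62.17°
|T| = 5 · 1.4505e+07 / 6.1511e+10 ≈ 0.0011791

0.00118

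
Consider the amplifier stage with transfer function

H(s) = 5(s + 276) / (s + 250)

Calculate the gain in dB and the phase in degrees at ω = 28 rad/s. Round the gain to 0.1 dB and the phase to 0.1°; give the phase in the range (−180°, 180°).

At s = jω = j28:
zero (s+276): 276 + j28 → |·| = √(276²+28²) = √76960 ≈ 277.42, ∠ = arctan(28/276) ≈ 5.79°
pole (s+250): 250 + j28 → |·| = √(250²+28²) = √63284 ≈ 251.56, ∠ = arctan(28/250) ≈ 6.39°
|H| = 5 · 277.42 / 251.56 ≈ 5.514
Gain = 20 log₁₀(5.514) ≈ 14.83 dB
∠H = 5.79° − 6.39° = -0.60°

14.8 dB, -0.6°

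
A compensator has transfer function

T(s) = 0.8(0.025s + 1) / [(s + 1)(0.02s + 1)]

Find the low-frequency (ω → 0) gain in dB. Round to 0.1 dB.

T(0) = 0.8 · 1 / 1 = 0.8
20 log₁₀(0.8) ≈ -1.94 dB

-1.9 dB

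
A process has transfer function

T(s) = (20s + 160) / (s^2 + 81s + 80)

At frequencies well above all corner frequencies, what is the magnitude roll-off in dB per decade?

-20 dB/decade

Each pole contributes −20 dB/decade at high frequency; each zero contributes +20 dB/decade.
Net: 1 zero(s) − 2 pole(s) → -20 dB/decade.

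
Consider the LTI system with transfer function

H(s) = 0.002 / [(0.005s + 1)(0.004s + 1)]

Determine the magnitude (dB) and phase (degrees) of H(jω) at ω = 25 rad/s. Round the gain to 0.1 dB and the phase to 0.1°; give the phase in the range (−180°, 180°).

At ω = 25 rad/s:
pole (1 + j25·0.005) = 1 + j0.125 → |·| ≈ 1.0078, ∠ ≈ 7.13°
pole (1 + j25·0.004) = 1 + j0.1 → |·| ≈ 1.005, ∠ ≈ 5.71°
|H| = 0.002 · 1 / (1.0078 · 1.005) ≈ 0.0019746
Gain = 20 log₁₀(0.0019746) ≈ -54.09 dB
∠H = (0°) − (7.13° + 5.71°) = -12.84°

-54.1 dB, -12.8°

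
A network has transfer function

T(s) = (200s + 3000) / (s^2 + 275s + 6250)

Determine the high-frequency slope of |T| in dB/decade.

-20 dB/decade

Each pole contributes −20 dB/decade at high frequency; each zero contributes +20 dB/decade.
Net: 1 zero(s) − 2 pole(s) → -20 dB/decade.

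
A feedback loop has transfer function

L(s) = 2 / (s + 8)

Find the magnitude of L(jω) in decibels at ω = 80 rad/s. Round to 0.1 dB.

-32.1 dB

Substitute s = j80:
Numerator: 2 = 2 + j0
Denominator: (j80) + 8 = 8 + j80
|N| = √(2² + 0²) ≈ 2, ∠N ≈ 0.00°
|D| = √(8² + 80²) ≈ 80.399, ∠D ≈ 84.29°
|L| = 2 / 80.399 ≈ 0.024876
Gain = 20 log₁₀(0.024876) ≈ -32.08 dB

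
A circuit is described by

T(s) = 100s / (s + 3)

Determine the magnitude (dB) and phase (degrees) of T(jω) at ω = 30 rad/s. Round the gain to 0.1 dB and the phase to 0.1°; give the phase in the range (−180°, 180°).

40.0 dB, 5.7°

At s = jω = j30:
zero at origin: s = j30 → |·| = 30, ∠ = 90.00°
pole (s+3): 3 + j30 → |·| = √(3²+30²) = √909 ≈ 30.15, ∠ = arctan(30/3) ≈ 84.29°
|T| = 100 · 30 / 30.15 ≈ 99.502
Gain = 20 log₁₀(99.502) ≈ 39.96 dB
∠T = 90.00° − 84.29° = 5.71°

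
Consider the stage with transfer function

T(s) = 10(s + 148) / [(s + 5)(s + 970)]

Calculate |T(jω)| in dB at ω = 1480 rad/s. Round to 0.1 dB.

At s = jω = j1480:
zero (s+148): 148 + j1480 → |·| = √(148²+1480²) = √2212304 ≈ 1487.4, ∠ = arctan(1480/148) ≈ 84.29°
pole (s+5): 5 + j1480 → |·| = √(5²+1480²) = √2190425 ≈ 1480, ∠ = arctan(1480/5) ≈ 89.81°
pole (s+970): 970 + j1480 → |·| = √(970²+1480²) = √3131300 ≈ 1769.5, ∠ = arctan(1480/970) ≈ 56.76°
|T| = 10 · 1487.4 / 2.6189e+06 ≈ 0.0056795
Gain = 20 log₁₀(0.0056795) ≈ -44.91 dB

-44.9 dB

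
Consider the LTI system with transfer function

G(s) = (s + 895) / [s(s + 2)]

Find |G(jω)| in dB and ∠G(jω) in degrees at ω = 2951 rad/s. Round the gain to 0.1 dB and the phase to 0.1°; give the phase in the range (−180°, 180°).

At s = jω = j2951:
zero (s+895): 895 + j2951 → |·| = √(895²+2951²) = √9509426 ≈ 3083.7, ∠ = arctan(2951/895) ≈ 73.13°
pole (s+2): 2 + j2951 → |·| = √(2²+2951²) = √8708405 ≈ 2951, ∠ = arctan(2951/2) ≈ 89.96°
pole at origin: |s| = 2951, ∠ = 90.00° (in denominator)
|G| = 1 · 3083.7 / 8.7084e+06 ≈ 0.00035411
Gain = 20 log₁₀(0.00035411) ≈ -69.02 dB
∠G = 73.13° − 179.96° = -106.83°

-69.0 dB, -106.8°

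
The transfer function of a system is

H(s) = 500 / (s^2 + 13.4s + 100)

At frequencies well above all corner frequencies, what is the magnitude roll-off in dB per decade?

Each pole contributes −20 dB/decade at high frequency; each zero contributes +20 dB/decade.
Net: 0 zero(s) − 2 pole(s) → -40 dB/decade.

-40 dB/decade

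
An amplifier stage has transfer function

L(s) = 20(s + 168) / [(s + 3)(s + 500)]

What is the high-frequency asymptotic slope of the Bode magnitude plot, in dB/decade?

-20 dB/decade

Each pole contributes −20 dB/decade at high frequency; each zero contributes +20 dB/decade.
Net: 1 zero(s) − 2 pole(s) → -20 dB/decade.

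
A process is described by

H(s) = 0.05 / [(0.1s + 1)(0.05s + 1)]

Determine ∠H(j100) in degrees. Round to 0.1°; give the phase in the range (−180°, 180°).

-163.0°

At ω = 100 rad/s:
pole (1 + j100·0.1) = 1 + j10 → |·| ≈ 10.05, ∠ ≈ 84.29°
pole (1 + j100·0.05) = 1 + j5 → |·| ≈ 5.099, ∠ ≈ 78.69°
∠H = (0°) − (84.29° + 78.69°) = -162.98°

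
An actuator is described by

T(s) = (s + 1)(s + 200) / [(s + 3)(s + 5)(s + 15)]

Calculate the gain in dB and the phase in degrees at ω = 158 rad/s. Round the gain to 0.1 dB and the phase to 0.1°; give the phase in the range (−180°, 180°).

-39.9 dB, -133.7°

At s = jω = j158:
zero (s+1): 1 + j158 → |·| = √(1²+158²) = √24965 ≈ 158, ∠ = arctan(158/1) ≈ 89.64°
zero (s+200): 200 + j158 → |·| = √(200²+158²) = √64964 ≈ 254.88, ∠ = arctan(158/200) ≈ 38.31°
pole (s+3): 3 + j158 → |·| = √(3²+158²) = √24973 ≈ 158.03, ∠ = arctan(158/3) ≈ 88.91°
pole (s+5): 5 + j158 → |·| = √(5²+158²) = √24989 ≈ 158.08, ∠ = arctan(158/5) ≈ 88.19°
pole (s+15): 15 + j158 → |·| = √(15²+158²) = √25189 ≈ 158.71, ∠ = arctan(158/15) ≈ 84.58°
|T| = 1 · 40271 / 3.9648e+06 ≈ 0.010157
Gain = 20 log₁₀(0.010157) ≈ -39.86 dB
∠T = 127.95° − 261.68° = -133.73°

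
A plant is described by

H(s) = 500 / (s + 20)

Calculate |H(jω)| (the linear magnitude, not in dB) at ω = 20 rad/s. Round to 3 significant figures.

17.7

Substitute s = j20:
Numerator: 500 = 500 + j0
Denominator: (j20) + 20 = 20 + j20
|N| = √(500² + 0²) ≈ 500, ∠N ≈ 0.00°
|D| = √(20² + 20²) ≈ 28.284, ∠D ≈ 45.00°
|H| = 500 / 28.284 ≈ 17.678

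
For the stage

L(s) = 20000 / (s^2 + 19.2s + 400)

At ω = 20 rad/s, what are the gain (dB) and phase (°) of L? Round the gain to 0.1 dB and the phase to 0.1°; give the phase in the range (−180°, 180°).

34.3 dB, -90.0°

At s = jω = j20:
quadratic: (j20)² + 19.2·j20 + 400 = 0 + j384 → |·| ≈ 384, ∠ ≈ 90.00°
|L| = 20000 / 384 ≈ 52.083
Gain = 20 log₁₀(52.083) ≈ 34.33 dB
∠L = 0.00° − 90.00° = -90.00°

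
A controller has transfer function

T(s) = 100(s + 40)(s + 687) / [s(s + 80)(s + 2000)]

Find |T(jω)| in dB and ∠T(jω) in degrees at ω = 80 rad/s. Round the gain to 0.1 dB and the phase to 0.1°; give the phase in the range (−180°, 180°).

At s = jω = j80:
zero (s+40): 40 + j80 → |·| = √(40²+80²) = √8000 ≈ 89.443, ∠ = arctan(80/40) ≈ 63.43°
zero (s+687): 687 + j80 → |·| = √(687²+80²) = √478369 ≈ 691.64, ∠ = arctan(80/687) ≈ 6.64°
pole (s+80): 80 + j80 → |·| = √(80²+80²) = √12800 ≈ 113.14, ∠ = arctan(80/80) ≈ 45.00°
pole (s+2000): 2000 + j80 → |·| = √(2000²+80²) = √4006400 ≈ 2001.6, ∠ = arctan(80/2000) ≈ 2.29°
pole at origin: |s| = 80, ∠ = 90.00° (in denominator)
|T| = 100 · 61862 / 1.8117e+07 ≈ 0.34146
Gain = 20 log₁₀(0.34146) ≈ -9.33 dB
∠T = 70.07° − 137.29° = -67.22°

-9.3 dB, -67.2°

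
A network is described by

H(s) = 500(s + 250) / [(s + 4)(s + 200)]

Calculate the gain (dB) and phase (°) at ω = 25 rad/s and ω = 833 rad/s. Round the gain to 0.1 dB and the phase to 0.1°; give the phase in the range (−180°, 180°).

At s = jω = j25:
zero (s+250): 250 + j25 → |·| = √(250²+25²) = √63125 ≈ 251.25, ∠ = arctan(25/250) ≈ 5.71°
pole (s+4): 4 + j25 → |·| = √(4²+25²) = √641 ≈ 25.318, ∠ = arctan(25/4) ≈ 80.91°
pole (s+200): 200 + j25 → |·| = √(200²+25²) = √40625 ≈ 201.56, ∠ = arctan(25/200) ≈ 7.13°
|H| = 500 · 251.25 / 5103.1 ≈ 24.617
Gain = 20 log₁₀(24.617) ≈ 27.82 dB
∠H = 5.71° − 88.04° = -82.33°

At s = jω = j833:
zero (s+250): 250 + j833 → |·| = √(250²+833²) = √756389 ≈ 869.71, ∠ = arctan(833/250) ≈ 73.29°
pole (s+4): 4 + j833 → |·| = √(4²+833²) = √693905 ≈ 833.01, ∠ = arctan(833/4) ≈ 89.72°
pole (s+200): 200 + j833 → |·| = √(200²+833²) = √733889 ≈ 856.67, ∠ = arctan(833/200) ≈ 76.50°
|H| = 500 · 869.71 / 7.1361e+05 ≈ 0.60937
Gain = 20 log₁₀(0.60937) ≈ -4.30 dB
∠H = 73.29° − 166.22° = -92.93°

ω = 25: 27.8 dB, -82.3°; ω = 833: -4.3 dB, -92.9°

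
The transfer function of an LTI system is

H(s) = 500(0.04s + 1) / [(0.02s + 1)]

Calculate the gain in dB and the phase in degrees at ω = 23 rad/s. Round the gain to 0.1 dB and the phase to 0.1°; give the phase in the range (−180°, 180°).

55.8 dB, 17.9°

At ω = 23 rad/s:
zero (1 + j23·0.04) = 1 + j0.92 → |·| ≈ 1.3588, ∠ ≈ 42.61°
pole (1 + j23·0.02) = 1 + j0.46 → |·| ≈ 1.1007, ∠ ≈ 24.70°
|H| = 500 · 1.3588 / (1.1007) ≈ 617.24
Gain = 20 log₁₀(617.24) ≈ 55.81 dB
∠H = (42.61°) − (24.70°) = 17.91°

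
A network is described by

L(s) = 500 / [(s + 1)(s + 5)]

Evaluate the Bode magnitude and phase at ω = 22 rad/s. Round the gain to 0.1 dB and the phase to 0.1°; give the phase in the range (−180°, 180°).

At s = jω = j22:
pole (s+1): 1 + j22 → |·| = √(1²+22²) = √485 ≈ 22.023, ∠ = arctan(22/1) ≈ 87.40°
pole (s+5): 5 + j22 → |·| = √(5²+22²) = √509 ≈ 22.561, ∠ = arctan(22/5) ≈ 77.20°
|L| = 500 / 496.86 ≈ 1.0063
Gain = 20 log₁₀(1.0063) ≈ 0.05 dB
∠L = 0.00° − 164.60° = -164.60°

0.1 dB, -164.6°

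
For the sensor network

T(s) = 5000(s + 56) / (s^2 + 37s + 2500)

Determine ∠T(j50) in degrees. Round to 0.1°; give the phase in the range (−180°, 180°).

At s = jω = j50:
zero (s+56): 56 + j50 → |·| = √(56²+50²) = √5636 ≈ 75.073, ∠ = arctan(50/56) ≈ 41.76°
quadratic: (j50)² + 37·j50 + 2500 = 0 + j1850 → |·| ≈ 1850, ∠ ≈ 90.00°
∠T = 41.76° − 90.00° = -48.24°

-48.2°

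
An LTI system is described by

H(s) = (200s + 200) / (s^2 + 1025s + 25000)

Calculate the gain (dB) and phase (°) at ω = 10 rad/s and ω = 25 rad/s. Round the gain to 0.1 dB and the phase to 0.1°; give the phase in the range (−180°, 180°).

ω = 10: -22.5 dB, 61.9°; ω = 25: -17.0 dB, 41.3°

Substitute s = j10:
Numerator: 200(j10) + 200 = 200 + j2000
Denominator: (j10)^2 + 1025(j10) + 25000 = 24900 + j10250
|N| = √(200² + 2000²) ≈ 2010, ∠N ≈ 84.29°
|D| = √(24900² + 10250²) ≈ 26927, ∠D ≈ 22.37°
|H| = 2010 / 26927 ≈ 0.074646
Gain = 20 log₁₀(0.074646) ≈ -22.54 dB
∠H = 84.29° − 22.37° = 61.92°

Substitute s = j25:
Numerator: 200(j25) + 200 = 200 + j5000
Denominator: (j25)^2 + 1025(j25) + 25000 = 24375 + j25625
|N| = √(200² + 5000²) ≈ 5004, ∠N ≈ 87.71°
|D| = √(24375² + 25625²) ≈ 35366, ∠D ≈ 46.43°
|H| = 5004 / 35366 ≈ 0.14149
Gain = 20 log₁₀(0.14149) ≈ -16.99 dB
∠H = 87.71° − 46.43° = 41.28°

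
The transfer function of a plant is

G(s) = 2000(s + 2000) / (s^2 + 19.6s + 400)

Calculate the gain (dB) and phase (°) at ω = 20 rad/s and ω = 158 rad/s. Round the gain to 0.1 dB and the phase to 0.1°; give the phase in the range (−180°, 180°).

ω = 20: 80.2 dB, -89.4°; ω = 158: 44.2 dB, -168.3°

At s = jω = j20:
zero (s+2000): 2000 + j20 → |·| = √(2000²+20²) = √4000400 ≈ 2000.1, ∠ = arctan(20/2000) ≈ 0.57°
quadratic: (j20)² + 19.6·j20 + 400 = 0 + j392 → |·| ≈ 392, ∠ ≈ 90.00°
|G| = 2000 · 2000.1 / 392 ≈ 10205
Gain = 20 log₁₀(10205) ≈ 80.18 dB
∠G = 0.57° − 90.00° = -89.43°

At s = jω = j158:
zero (s+2000): 2000 + j158 → |·| = √(2000²+158²) = √4024964 ≈ 2006.2, ∠ = arctan(158/2000) ≈ 4.52°
quadratic: (j158)² + 19.6·j158 + 400 = -24564 + j3096.8 → |·| ≈ 24758, ∠ ≈ 172.81°
|G| = 2000 · 2006.2 / 24758 ≈ 162.06
Gain = 20 log₁₀(162.06) ≈ 44.19 dB
∠G = 4.52° − 172.81° = -168.29°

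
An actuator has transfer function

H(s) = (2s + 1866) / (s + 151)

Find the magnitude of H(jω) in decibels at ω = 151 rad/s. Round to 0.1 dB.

Substitute s = j151:
Numerator: 2(j151) + 1866 = 1866 + j302
Denominator: (j151) + 151 = 151 + j151
|N| = √(1866² + 302²) ≈ 1890.3, ∠N ≈ 9.19°
|D| = √(151² + 151²) ≈ 213.55, ∠D ≈ 45.00°
|H| = 1890.3 / 213.55 ≈ 8.8518
Gain = 20 log₁₀(8.8518) ≈ 18.94 dB

18.9 dB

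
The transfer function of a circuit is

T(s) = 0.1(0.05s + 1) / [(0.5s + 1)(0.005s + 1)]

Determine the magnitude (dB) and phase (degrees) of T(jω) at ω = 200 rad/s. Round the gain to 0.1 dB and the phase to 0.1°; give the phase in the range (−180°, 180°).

-43.0 dB, -50.1°

At ω = 200 rad/s:
zero (1 + j200·0.05) = 1 + j10 → |·| ≈ 10.05, ∠ ≈ 84.29°
pole (1 + j200·0.5) = 1 + j100 → |·| ≈ 100, ∠ ≈ 89.43°
pole (1 + j200·0.005) = 1 + j1 → |·| ≈ 1.4142, ∠ ≈ 45.00°
|T| = 0.1 · 10.05 / (100 · 1.4142) ≈ 0.0071065
Gain = 20 log₁₀(0.0071065) ≈ -42.97 dB
∠T = (84.29°) − (89.43° + 45.00°) = -50.14°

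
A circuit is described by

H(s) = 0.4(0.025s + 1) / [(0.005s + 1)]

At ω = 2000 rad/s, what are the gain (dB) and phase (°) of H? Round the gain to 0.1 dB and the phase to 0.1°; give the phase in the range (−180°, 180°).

At ω = 2000 rad/s:
zero (1 + j2000·0.025) = 1 + j50 → |·| ≈ 50.01, ∠ ≈ 88.85°
pole (1 + j2000·0.005) = 1 + j10 → |·| ≈ 10.05, ∠ ≈ 84.29°
|H| = 0.4 · 50.01 / (10.05) ≈ 1.9904
Gain = 20 log₁₀(1.9904) ≈ 5.98 dB
∠H = (88.85°) − (84.29°) = 4.56°

6.0 dB, 4.6°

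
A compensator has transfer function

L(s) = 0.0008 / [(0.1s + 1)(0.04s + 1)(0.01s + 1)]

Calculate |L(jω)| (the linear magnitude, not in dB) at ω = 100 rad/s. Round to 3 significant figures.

At ω = 100 rad/s:
pole (1 + j100·0.1) = 1 + j10 → |·| ≈ 10.05, ∠ ≈ 84.29°
pole (1 + j100·0.04) = 1 + j4 → |·| ≈ 4.1231, ∠ ≈ 75.96°
pole (1 + j100·0.01) = 1 + j1 → |·| ≈ 1.4142, ∠ ≈ 45.00°
|L| = 0.0008 · 1 / (10.05 · 4.1231 · 1.4142) ≈ 1.3652e-05

1.37e-05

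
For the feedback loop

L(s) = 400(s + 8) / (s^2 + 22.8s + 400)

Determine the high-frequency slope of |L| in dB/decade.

-20 dB/decade

Each pole contributes −20 dB/decade at high frequency; each zero contributes +20 dB/decade.
Net: 1 zero(s) − 2 pole(s) → -20 dB/decade.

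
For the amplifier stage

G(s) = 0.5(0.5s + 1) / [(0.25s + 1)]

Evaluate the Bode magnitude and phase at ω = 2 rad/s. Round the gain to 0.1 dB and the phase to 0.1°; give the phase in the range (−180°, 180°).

At ω = 2 rad/s:
zero (1 + j2·0.5) = 1 + j1 → |·| ≈ 1.4142, ∠ ≈ 45.00°
pole (1 + j2·0.25) = 1 + j0.5 → |·| ≈ 1.118, ∠ ≈ 26.57°
|G| = 0.5 · 1.4142 / (1.118) ≈ 0.63247
Gain = 20 log₁₀(0.63247) ≈ -3.98 dB
∠G = (45.00°) − (26.57°) = 18.43°

-4.0 dB, 18.4°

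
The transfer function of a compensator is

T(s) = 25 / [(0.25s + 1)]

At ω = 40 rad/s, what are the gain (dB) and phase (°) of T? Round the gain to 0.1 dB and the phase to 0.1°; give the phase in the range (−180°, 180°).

7.9 dB, -84.3°

At ω = 40 rad/s:
pole (1 + j40·0.25) = 1 + j10 → |·| ≈ 10.05, ∠ ≈ 84.29°
|T| = 25 · 1 / (10.05) ≈ 2.4876
Gain = 20 log₁₀(2.4876) ≈ 7.92 dB
∠T = (0°) − (84.29°) = -84.29°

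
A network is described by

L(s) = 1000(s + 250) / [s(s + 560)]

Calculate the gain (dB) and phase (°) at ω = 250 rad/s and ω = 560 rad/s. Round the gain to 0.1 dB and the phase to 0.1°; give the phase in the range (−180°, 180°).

ω = 250: 7.3 dB, -69.1°; ω = 560: 2.8 dB, -69.1°

At s = jω = j250:
zero (s+250): 250 + j250 → |·| = √(250²+250²) = √125000 ≈ 353.55, ∠ = arctan(250/250) ≈ 45.00°
pole (s+560): 560 + j250 → |·| = √(560²+250²) = √376100 ≈ 613.27, ∠ = arctan(250/560) ≈ 24.06°
pole at origin: |s| = 250, ∠ = 90.00° (in denominator)
|L| = 1000 · 353.55 / 1.5332e+05 ≈ 2.306
Gain = 20 log₁₀(2.306) ≈ 7.26 dB
∠L = 45.00° − 114.06° = -69.06°

At s = jω = j560:
zero (s+250): 250 + j560 → |·| = √(250²+560²) = √376100 ≈ 613.27, ∠ = arctan(560/250) ≈ 65.94°
pole (s+560): 560 + j560 → |·| = √(560²+560²) = √627200 ≈ 791.96, ∠ = arctan(560/560) ≈ 45.00°
pole at origin: |s| = 560, ∠ = 90.00° (in denominator)
|L| = 1000 · 613.27 / 4.435e+05 ≈ 1.3828
Gain = 20 log₁₀(1.3828) ≈ 2.82 dB
∠L = 65.94° − 135.00° = -69.06°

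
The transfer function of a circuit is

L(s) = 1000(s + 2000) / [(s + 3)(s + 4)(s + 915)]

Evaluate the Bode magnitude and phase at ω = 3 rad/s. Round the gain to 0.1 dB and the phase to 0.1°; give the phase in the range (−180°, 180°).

40.3 dB, -82.0°

At s = jω = j3:
zero (s+2000): 2000 + j3 → |·| = √(2000²+3²) = √4000009 ≈ 2000, ∠ = arctan(3/2000) ≈ 0.09°
pole (s+3): 3 + j3 → |·| = √(3²+3²) = √18 ≈ 4.2426, ∠ = arctan(3/3) ≈ 45.00°
pole (s+4): 4 + j3 → |·| = √(4²+3²) = √25 ≈ 5, ∠ = arctan(3/4) ≈ 36.87°
pole (s+915): 915 + j3 → |·| = √(915²+3²) = √837234 ≈ 915, ∠ = arctan(3/915) ≈ 0.19°
|L| = 1000 · 2000 / 19410 ≈ 103.04
Gain = 20 log₁₀(103.04) ≈ 40.26 dB
∠L = 0.09° − 82.06° = -81.97°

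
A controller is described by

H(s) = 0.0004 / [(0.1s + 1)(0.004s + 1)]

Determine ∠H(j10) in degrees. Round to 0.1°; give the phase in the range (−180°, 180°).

-47.3°

At ω = 10 rad/s:
pole (1 + j10·0.1) = 1 + j1 → |·| ≈ 1.4142, ∠ ≈ 45.00°
pole (1 + j10·0.004) = 1 + j0.04 → |·| ≈ 1.0008, ∠ ≈ 2.29°
∠H = (0°) − (45.00° + 2.29°) = -47.29°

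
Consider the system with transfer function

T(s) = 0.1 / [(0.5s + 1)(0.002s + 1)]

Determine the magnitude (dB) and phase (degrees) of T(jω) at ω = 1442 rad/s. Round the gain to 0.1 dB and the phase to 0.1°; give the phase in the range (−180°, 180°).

-86.9 dB, -160.8°

At ω = 1442 rad/s:
pole (1 + j1442·0.5) = 1 + j721 → |·| ≈ 721, ∠ ≈ 89.92°
pole (1 + j1442·0.002) = 1 + j2.884 → |·| ≈ 3.0525, ∠ ≈ 70.88°
|T| = 0.1 · 1 / (721 · 3.0525) ≈ 4.5437e-05
Gain = 20 log₁₀(4.5437e-05) ≈ -86.85 dB
∠T = (0°) − (89.92° + 70.88°) = -160.80°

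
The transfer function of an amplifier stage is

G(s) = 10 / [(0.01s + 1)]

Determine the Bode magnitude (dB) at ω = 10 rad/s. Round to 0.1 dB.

20.0 dB

At ω = 10 rad/s:
pole (1 + j10·0.01) = 1 + j0.1 → |·| ≈ 1.005, ∠ ≈ 5.71°
|G| = 10 · 1 / (1.005) ≈ 9.9502
Gain = 20 log₁₀(9.9502) ≈ 19.96 dB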